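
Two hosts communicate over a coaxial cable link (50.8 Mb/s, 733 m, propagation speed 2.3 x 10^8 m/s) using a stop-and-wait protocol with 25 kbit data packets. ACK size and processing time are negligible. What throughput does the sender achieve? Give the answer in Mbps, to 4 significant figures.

50.15 Mbps

t_tx = L/R = 25000/50800000 = 0.000492126 s.
t_prop = 733/2.3e+08 = 3.18696e-06 s; RTT = 6.37391e-06 s.
Cycle = t_tx + RTT = 0.0004985 s.
Throughput = L / cycle = 25000 / 0.0004985 = 50.15 Mbps.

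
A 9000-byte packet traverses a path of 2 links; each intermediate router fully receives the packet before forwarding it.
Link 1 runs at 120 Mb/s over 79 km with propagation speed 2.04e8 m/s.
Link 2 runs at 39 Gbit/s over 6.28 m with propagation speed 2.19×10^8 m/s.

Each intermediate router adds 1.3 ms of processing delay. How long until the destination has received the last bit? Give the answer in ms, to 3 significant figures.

2.29 ms

L = 9000 × 8 = 72000 bits.
Transmission delays (L/R per hop): 0.6, 0.00184615 ms; sum = 0.601846 ms.
Propagation delays (d/s per hop): 0.387255, 2.86758e-05 ms; sum = 0.387284 ms.
Processing at 1 router(s): 1 × 1.3 ms = 1.3 ms.
End-to-end = 2.29 ms.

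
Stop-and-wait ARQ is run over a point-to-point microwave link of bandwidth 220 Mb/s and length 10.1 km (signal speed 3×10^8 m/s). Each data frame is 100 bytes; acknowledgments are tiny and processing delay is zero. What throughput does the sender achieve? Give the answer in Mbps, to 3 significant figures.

11.3 Mbps

t_tx = L/R = 800/220000000 = 3.63636e-06 s.
t_prop = 10100/300000000 = 3.36667e-05 s; RTT = 6.73333e-05 s.
Cycle = t_tx + RTT = 7.09697e-05 s.
Throughput = L / cycle = 800 / 7.09697e-05 = 11.3 Mbps.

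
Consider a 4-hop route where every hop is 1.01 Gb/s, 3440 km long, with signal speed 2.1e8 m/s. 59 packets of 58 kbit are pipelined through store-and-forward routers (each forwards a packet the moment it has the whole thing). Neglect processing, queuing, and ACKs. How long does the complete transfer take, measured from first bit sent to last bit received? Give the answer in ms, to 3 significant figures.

Per-hop transmission t_tx = L/R = 58000/1010000000 = 0.0574257 ms.
Per-hop propagation t_prop = 3440000/210000000 = 16.381 ms.
Pipeline fill: first packet needs 4·t_tx to clear all hops; remaining 58 packets each add one t_tx.
Total = (4+59-1)·t_tx + 4·t_prop = 62·0.0574257 + 4·16.381 = 69.1 ms.

69.1 ms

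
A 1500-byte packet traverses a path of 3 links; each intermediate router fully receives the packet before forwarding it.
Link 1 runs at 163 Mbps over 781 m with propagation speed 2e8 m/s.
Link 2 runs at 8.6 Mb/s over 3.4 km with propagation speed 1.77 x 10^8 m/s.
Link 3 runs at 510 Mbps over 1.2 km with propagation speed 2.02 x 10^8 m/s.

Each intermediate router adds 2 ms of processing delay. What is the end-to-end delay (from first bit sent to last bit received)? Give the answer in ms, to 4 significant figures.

5.522 ms

L = 1500 × 8 = 12000 bits.
Transmission delays (L/R per hop): 0.0736196, 1.39535, 0.0235294 ms; sum = 1.4925 ms.
Propagation delays (d/s per hop): 0.003905, 0.019209, 0.00594059 ms; sum = 0.0290546 ms.
Processing at 2 router(s): 2 × 2 ms = 4 ms.
End-to-end = 5.522 ms.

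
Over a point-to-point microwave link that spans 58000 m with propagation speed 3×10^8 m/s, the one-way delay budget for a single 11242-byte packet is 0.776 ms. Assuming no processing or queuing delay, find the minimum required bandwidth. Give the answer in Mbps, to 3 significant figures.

L = 89936 bits.
Propagation delay = 58000 / 300000000 = 0.193333 ms.
Transmission budget = 0.776 − 0.193333 = 0.582667 ms.
R ≥ L / t_tx = 89936 bits / 0.000582667 s = 154 Mbps.

154 Mbps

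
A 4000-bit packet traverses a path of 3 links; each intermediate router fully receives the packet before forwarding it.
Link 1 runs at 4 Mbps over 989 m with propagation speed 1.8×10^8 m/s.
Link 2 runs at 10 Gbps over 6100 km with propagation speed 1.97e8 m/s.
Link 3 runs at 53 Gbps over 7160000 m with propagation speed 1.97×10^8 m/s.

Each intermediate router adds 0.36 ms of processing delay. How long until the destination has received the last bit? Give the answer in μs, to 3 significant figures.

Transmission delays (L/R per hop): 1000, 0.4, 0.0754717 μs; sum = 1000.48 μs.
Propagation delays (d/s per hop): 5.49444, 30964.5, 36345.2 μs; sum = 67315.1 μs.
Processing at 2 router(s): 2 × 0.36 ms = 720 μs.
End-to-end = 69000 μs.

69000 μs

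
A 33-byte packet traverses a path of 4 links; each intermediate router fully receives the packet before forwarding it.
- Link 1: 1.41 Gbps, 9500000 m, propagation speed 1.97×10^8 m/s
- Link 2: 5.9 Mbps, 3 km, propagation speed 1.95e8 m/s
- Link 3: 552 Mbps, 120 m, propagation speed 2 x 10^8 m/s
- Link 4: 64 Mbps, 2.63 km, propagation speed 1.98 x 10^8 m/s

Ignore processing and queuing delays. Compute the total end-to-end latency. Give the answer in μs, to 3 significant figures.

L = 33 × 8 = 264 bits.
Transmission delays (L/R per hop): 0.187234, 44.7458, 0.478261, 4.125 μs; sum = 49.5363 μs.
Propagation delays (d/s per hop): 48223.4, 15.3846, 0.6, 13.2828 μs; sum = 48252.6 μs.
End-to-end = 48300 μs.

48300 μs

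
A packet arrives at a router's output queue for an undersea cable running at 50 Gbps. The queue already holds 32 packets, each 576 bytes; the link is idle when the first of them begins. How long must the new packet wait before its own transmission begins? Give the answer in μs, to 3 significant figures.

2.95 μs

Each queued packet: L/R = 4608/50000000000 = 0.09216 μs.
32 queued → 2.94912 μs.
Queuing delay = 2.95 μs.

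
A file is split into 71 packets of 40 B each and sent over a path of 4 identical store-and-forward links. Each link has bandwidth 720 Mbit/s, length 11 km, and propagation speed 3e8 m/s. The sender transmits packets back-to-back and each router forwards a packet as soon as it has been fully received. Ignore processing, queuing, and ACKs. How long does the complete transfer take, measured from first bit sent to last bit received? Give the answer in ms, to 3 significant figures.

Per-hop transmission t_tx = L/R = 320/720000000 = 0.000444444 ms.
Per-hop propagation t_prop = 11000/300000000 = 0.0366667 ms.
Pipeline fill: first packet needs 4·t_tx to clear all hops; remaining 70 packets each add one t_tx.
Total = (4+71-1)·t_tx + 4·t_prop = 74·0.000444444 + 4·0.0366667 = 0.180 ms.

0.180 ms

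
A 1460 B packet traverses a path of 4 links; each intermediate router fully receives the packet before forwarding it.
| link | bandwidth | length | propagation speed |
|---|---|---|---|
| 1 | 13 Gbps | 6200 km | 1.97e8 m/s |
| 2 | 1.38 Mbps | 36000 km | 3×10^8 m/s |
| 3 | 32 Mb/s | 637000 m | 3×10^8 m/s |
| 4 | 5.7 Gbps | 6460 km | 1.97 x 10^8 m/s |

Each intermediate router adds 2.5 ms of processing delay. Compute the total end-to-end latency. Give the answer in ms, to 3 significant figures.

L = 1460 × 8 = 11680 bits.
Transmission delays (L/R per hop): 0.000898462, 8.46377, 0.365, 0.00204912 ms; sum = 8.83172 ms.
Propagation delays (d/s per hop): 31.4721, 120, 2.12333, 32.7919 ms; sum = 186.387 ms.
Processing at 3 router(s): 3 × 2.5 ms = 7.5 ms.
End-to-end = 203 ms.

203 ms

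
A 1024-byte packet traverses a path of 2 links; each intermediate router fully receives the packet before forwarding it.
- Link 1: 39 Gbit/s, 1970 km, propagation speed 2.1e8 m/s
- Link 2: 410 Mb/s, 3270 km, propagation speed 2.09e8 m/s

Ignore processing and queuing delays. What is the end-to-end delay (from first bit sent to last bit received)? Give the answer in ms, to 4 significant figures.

25.05 ms

L = 1024 × 8 = 8192 bits.
Transmission delays (L/R per hop): 0.000210051, 0.0199805 ms; sum = 0.0201905 ms.
Propagation delays (d/s per hop): 9.38095, 15.6459 ms; sum = 25.0269 ms.
End-to-end = 25.05 ms.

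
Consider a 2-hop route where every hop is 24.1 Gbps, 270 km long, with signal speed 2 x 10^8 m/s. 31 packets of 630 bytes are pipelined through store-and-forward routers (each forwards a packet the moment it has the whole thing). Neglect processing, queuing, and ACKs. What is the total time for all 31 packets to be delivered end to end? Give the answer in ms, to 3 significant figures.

2.71 ms

Per-hop transmission t_tx = L/R = 5040/24100000000 = 0.000209129 ms.
Per-hop propagation t_prop = 270000/200000000 = 1.35 ms.
Pipeline fill: first packet needs 2·t_tx to clear all hops; remaining 30 packets each add one t_tx.
Total = (2+31-1)·t_tx + 2·t_prop = 32·0.000209129 + 2·1.35 = 2.71 ms.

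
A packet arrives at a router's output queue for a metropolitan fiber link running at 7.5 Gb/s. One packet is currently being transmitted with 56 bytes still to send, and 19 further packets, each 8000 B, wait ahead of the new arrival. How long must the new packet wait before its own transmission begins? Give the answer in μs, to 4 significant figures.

Each queued packet: L/R = 64000/7500000000 = 8.53333 μs.
19 queued → 162.133 μs.
Plus remaining 448 bits of current packet: 0.0597333 μs.
Queuing delay = 162.2 μs.

162.2 μs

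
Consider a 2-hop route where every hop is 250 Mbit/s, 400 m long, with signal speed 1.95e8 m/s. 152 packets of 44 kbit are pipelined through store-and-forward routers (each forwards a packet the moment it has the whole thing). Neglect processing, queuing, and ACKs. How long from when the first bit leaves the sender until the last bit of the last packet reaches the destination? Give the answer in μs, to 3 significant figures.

Per-hop transmission t_tx = L/R = 44000/250000000 = 176 μs.
Per-hop propagation t_prop = 400/195000000 = 2.05128 μs.
Pipeline fill: first packet needs 2·t_tx to clear all hops; remaining 151 packets each add one t_tx.
Total = (2+152-1)·t_tx + 2·t_prop = 153·176 + 2·2.05128 = 26900 μs.

26900 μs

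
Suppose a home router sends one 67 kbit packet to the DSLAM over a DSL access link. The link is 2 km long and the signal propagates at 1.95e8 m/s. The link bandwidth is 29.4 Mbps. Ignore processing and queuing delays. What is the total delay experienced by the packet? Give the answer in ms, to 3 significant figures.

2.29 ms

L = 67000 bits.
Transmission delay = L/R = 67000 / 29400000 = 2.27891 ms.
Propagation delay = d/s = 2000 m / 195000000 m/s = 0.0102564 ms.
Total = 2.29 ms.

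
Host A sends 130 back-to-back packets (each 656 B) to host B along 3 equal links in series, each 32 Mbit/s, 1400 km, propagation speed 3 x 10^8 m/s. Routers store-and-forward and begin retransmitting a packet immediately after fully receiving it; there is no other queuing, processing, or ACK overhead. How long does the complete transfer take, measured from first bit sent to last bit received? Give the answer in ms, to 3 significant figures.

35.6 ms

Per-hop transmission t_tx = L/R = 5248/32000000 = 0.164 ms.
Per-hop propagation t_prop = 1400000/300000000 = 4.66667 ms.
Pipeline fill: first packet needs 3·t_tx to clear all hops; remaining 129 packets each add one t_tx.
Total = (3+130-1)·t_tx + 3·t_prop = 132·0.164 + 3·4.66667 = 35.6 ms.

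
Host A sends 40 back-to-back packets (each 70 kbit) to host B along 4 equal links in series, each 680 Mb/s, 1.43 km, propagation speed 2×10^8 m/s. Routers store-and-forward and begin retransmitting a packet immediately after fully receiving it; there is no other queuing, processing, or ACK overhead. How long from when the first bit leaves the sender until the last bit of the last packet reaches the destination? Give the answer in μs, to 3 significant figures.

Per-hop transmission t_tx = L/R = 70000/680000000 = 102.941 μs.
Per-hop propagation t_prop = 1430/200000000 = 7.15 μs.
Pipeline fill: first packet needs 4·t_tx to clear all hops; remaining 39 packets each add one t_tx.
Total = (4+40-1)·t_tx + 4·t_prop = 43·102.941 + 4·7.15 = 4460 μs.

4460 μs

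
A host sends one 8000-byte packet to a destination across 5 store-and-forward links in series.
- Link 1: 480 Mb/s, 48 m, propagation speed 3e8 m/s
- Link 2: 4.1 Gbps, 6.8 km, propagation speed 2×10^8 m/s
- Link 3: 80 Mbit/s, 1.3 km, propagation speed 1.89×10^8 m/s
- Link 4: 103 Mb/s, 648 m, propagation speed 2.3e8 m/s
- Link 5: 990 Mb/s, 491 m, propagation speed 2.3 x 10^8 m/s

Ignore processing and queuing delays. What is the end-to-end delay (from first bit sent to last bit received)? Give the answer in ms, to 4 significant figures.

L = 8000 × 8 = 64000 bits.
Transmission delays (L/R per hop): 0.133333, 0.0156098, 0.8, 0.621359, 0.0646465 ms; sum = 1.63495 ms.
Propagation delays (d/s per hop): 0.00016, 0.034, 0.00687831, 0.00281739, 0.00213478 ms; sum = 0.0459905 ms.
End-to-end = 1.681 ms.

1.681 ms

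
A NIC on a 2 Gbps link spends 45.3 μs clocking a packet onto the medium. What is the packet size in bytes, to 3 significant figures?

11300 bytes

L = R × t_tx = 2000000000 b/s × 4.53e-05 s = 90600 bits.
In bytes: 90600 / 8 = 11300 bytes.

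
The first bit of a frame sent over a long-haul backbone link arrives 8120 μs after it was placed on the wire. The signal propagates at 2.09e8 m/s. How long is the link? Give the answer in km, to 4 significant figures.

d = s × t_prop = 209000000 × 0.00812 = 1697 km.

1697 km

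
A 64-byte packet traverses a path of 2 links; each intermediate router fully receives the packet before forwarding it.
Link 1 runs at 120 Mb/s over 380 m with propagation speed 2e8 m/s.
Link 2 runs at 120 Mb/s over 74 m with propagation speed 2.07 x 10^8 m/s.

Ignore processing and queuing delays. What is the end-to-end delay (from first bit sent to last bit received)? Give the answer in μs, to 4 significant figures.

10.79 μs

L = 64 × 8 = 512 bits.
Transmission delay per hop = L/R = 512/120000000 = 4.26667 μs; 2 hops → 8.53333 μs.
Propagation delays (d/s per hop): 1.9, 0.357488 μs; sum = 2.25749 μs.
End-to-end = 10.79 μs.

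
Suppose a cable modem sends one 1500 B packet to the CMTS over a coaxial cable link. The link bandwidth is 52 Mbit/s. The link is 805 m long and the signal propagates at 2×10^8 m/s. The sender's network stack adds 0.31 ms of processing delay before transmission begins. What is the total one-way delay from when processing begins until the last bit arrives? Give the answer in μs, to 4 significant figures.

544.8 μs

L = 1500 × 8 = 12000 bits.
Transmission delay = L/R = 12000 / 52000000 = 230.769 μs.
Propagation delay = d/s = 805 m / 200000000 m/s = 4.025 μs.
Plus processing delay 0.31 ms = 310 μs.
Total = 544.8 μs.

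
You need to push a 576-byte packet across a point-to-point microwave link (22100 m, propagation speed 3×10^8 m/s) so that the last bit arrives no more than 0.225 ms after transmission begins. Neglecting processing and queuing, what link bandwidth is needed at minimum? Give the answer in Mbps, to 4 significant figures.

L = 4608 bits.
Propagation delay = 22100 / 300000000 = 0.0736667 ms.
Transmission budget = 0.225 − 0.0736667 = 0.151333 ms.
R ≥ L / t_tx = 4608 bits / 0.000151333 s = 30.45 Mbps.

30.45 Mbps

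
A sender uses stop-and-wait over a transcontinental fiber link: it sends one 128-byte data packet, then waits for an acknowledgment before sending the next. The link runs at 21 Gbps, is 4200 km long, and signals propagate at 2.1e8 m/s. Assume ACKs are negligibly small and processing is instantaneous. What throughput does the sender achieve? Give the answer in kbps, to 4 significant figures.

t_tx = L/R = 1024/21000000000 = 4.87619e-08 s.
t_prop = 4200000/210000000 = 0.02 s; RTT = 0.04 s.
Cycle = t_tx + RTT = 0.04 s.
Throughput = L / cycle = 1024 / 0.04 = 25.60 kbps.

25.60 kbps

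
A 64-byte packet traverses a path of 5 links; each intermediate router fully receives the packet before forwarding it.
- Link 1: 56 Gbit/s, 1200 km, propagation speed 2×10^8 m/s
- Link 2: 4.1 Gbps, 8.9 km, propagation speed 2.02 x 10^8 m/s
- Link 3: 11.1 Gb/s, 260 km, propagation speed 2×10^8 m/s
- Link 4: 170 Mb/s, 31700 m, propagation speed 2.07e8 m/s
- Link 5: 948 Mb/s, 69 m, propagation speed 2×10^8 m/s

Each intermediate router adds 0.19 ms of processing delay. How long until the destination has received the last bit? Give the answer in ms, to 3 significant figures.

8.26 ms

L = 64 × 8 = 512 bits.
Transmission delays (L/R per hop): 9.14286e-06, 0.000124878, 4.61261e-05, 0.00301176, 0.000540084 ms; sum = 0.003732 ms.
Propagation delays (d/s per hop): 6, 0.0440594, 1.3, 0.15314, 0.000345 ms; sum = 7.49754 ms.
Processing at 4 router(s): 4 × 0.19 ms = 0.76 ms.
End-to-end = 8.26 ms.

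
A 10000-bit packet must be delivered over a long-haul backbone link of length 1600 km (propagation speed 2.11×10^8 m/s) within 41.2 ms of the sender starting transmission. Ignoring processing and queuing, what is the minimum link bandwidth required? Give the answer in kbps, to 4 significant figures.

Propagation delay = 1600000 / 211000000 = 7.58294 ms.
Transmission budget = 41.2 − 7.58294 = 33.6171 ms.
R ≥ L / t_tx = 10000 bits / 0.0336171 s = 297.5 kbps.

297.5 kbps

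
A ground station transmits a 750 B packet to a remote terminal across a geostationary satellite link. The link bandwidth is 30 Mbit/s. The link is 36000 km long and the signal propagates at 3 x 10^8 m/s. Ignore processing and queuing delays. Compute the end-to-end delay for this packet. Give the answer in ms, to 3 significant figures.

120 ms

L = 750 × 8 = 6000 bits.
Transmission delay = L/R = 6000 / 30000000 = 0.2 ms.
Propagation delay = d/s = 36000000 m / 300000000 m/s = 120 ms.
Total = 120 ms.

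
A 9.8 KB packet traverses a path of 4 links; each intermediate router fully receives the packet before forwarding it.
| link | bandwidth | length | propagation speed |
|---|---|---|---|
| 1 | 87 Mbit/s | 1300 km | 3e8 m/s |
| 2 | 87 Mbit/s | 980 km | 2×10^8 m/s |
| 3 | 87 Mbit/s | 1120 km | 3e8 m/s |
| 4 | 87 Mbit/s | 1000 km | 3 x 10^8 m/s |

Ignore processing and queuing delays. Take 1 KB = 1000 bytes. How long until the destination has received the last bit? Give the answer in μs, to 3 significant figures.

L = 78400 bits.
Transmission delay per hop = L/R = 78400/87000000 = 901.149 μs; 4 hops → 3604.6 μs.
Propagation delays (d/s per hop): 4333.33, 4900, 3733.33, 3333.33 μs; sum = 16300 μs.
End-to-end = 19900 μs.

19900 μs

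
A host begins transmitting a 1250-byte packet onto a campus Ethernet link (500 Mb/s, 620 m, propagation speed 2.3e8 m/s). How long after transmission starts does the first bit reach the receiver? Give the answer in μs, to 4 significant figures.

First bit experiences only propagation delay: d/s = 620/2.3e+08 = 2.696 μs.

2.696 μs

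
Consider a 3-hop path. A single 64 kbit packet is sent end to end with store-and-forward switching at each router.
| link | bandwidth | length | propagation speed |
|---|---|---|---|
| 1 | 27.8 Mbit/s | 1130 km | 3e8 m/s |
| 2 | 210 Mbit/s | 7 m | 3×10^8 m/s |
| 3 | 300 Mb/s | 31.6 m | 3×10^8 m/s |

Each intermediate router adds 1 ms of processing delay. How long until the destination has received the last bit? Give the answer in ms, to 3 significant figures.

L = 64000 bits.
Transmission delays (L/R per hop): 2.30216, 0.304762, 0.213333 ms; sum = 2.82025 ms.
Propagation delays (d/s per hop): 3.76667, 2.33333e-05, 0.000105333 ms; sum = 3.7668 ms.
Processing at 2 router(s): 2 × 1 ms = 2 ms.
End-to-end = 8.59 ms.

8.59 ms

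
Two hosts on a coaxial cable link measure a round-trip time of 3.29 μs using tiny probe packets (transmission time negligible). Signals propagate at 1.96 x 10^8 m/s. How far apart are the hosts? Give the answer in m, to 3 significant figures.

322 m

One-way propagation = RTT/2 = 1.645 μs.
d = s × t = 196000000 × 1.645e-06 = 322 m.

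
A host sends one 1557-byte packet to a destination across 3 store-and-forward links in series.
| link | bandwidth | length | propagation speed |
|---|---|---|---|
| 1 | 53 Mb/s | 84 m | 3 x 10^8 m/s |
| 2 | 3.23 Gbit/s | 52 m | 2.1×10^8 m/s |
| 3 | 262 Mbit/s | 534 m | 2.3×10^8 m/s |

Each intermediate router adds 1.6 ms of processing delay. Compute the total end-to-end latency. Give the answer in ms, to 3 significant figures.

L = 1557 × 8 = 12456 bits.
Transmission delays (L/R per hop): 0.235019, 0.00385635, 0.047542 ms; sum = 0.286417 ms.
Propagation delays (d/s per hop): 0.00028, 0.000247619, 0.00232174 ms; sum = 0.00284936 ms.
Processing at 2 router(s): 2 × 1.6 ms = 3.2 ms.
End-to-end = 3.49 ms.

3.49 ms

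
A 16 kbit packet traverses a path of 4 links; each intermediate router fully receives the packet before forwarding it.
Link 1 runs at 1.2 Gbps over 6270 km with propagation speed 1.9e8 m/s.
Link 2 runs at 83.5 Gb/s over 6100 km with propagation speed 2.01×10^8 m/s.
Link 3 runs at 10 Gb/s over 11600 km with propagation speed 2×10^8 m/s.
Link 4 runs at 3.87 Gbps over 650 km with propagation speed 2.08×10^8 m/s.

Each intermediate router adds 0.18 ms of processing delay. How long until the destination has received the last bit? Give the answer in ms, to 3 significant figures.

125 ms

L = 16000 bits.
Transmission delays (L/R per hop): 0.0133333, 0.000191617, 0.0016, 0.00413437 ms; sum = 0.0192593 ms.
Propagation delays (d/s per hop): 33, 30.3483, 58, 3.125 ms; sum = 124.473 ms.
Processing at 3 router(s): 3 × 0.18 ms = 0.54 ms.
End-to-end = 125 ms.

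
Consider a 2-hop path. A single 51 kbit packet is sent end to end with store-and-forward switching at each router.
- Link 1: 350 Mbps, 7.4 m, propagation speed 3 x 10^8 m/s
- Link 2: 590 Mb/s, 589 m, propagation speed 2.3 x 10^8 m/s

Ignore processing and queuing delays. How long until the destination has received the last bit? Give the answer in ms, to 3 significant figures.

L = 51000 bits.
Transmission delays (L/R per hop): 0.145714, 0.0864407 ms; sum = 0.232155 ms.
Propagation delays (d/s per hop): 2.46667e-05, 0.00256087 ms; sum = 0.00258554 ms.
End-to-end = 0.235 ms.

0.235 ms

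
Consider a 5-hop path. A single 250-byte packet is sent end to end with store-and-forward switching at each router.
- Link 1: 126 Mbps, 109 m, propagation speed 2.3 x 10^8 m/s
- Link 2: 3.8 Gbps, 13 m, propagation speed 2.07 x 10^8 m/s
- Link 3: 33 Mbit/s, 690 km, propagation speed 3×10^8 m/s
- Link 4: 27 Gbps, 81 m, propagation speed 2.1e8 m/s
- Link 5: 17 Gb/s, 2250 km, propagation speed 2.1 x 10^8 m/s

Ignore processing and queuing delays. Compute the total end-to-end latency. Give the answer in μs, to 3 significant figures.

L = 250 × 8 = 2000 bits.
Transmission delays (L/R per hop): 15.873, 0.526316, 60.6061, 0.0740741, 0.117647 μs; sum = 77.1971 μs.
Propagation delays (d/s per hop): 0.473913, 0.0628019, 2300, 0.385714, 10714.3 μs; sum = 13015.2 μs.
End-to-end = 13100 μs.

13100 μs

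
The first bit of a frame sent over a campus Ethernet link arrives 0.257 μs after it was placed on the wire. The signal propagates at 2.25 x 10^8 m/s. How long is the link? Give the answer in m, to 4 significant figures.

57.83 m

d = s × t_prop = 225000000 × 2.57e-07 = 57.83 m.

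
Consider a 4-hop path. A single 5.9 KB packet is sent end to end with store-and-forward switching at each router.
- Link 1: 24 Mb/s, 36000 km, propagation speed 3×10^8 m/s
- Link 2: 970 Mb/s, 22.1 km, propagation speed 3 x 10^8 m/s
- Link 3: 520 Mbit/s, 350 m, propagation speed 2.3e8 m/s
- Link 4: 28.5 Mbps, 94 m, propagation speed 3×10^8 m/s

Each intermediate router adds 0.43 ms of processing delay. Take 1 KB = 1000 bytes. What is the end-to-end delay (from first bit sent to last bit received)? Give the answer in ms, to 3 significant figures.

125 ms

L = 47200 bits.
Transmission delays (L/R per hop): 1.96667, 0.0486598, 0.0907692, 1.65614 ms; sum = 3.76224 ms.
Propagation delays (d/s per hop): 120, 0.0736667, 0.00152174, 0.000313333 ms; sum = 120.076 ms.
Processing at 3 router(s): 3 × 0.43 ms = 1.29 ms.
End-to-end = 125 ms.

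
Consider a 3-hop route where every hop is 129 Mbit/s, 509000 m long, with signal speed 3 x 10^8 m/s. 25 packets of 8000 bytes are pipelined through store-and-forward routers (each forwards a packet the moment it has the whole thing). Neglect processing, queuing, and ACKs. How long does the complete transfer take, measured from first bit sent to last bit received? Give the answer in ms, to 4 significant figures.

18.49 ms

Per-hop transmission t_tx = L/R = 64000/129000000 = 0.496124 ms.
Per-hop propagation t_prop = 509000/300000000 = 1.69667 ms.
Pipeline fill: first packet needs 3·t_tx to clear all hops; remaining 24 packets each add one t_tx.
Total = (3+25-1)·t_tx + 3·t_prop = 27·0.496124 + 3·1.69667 = 18.49 ms.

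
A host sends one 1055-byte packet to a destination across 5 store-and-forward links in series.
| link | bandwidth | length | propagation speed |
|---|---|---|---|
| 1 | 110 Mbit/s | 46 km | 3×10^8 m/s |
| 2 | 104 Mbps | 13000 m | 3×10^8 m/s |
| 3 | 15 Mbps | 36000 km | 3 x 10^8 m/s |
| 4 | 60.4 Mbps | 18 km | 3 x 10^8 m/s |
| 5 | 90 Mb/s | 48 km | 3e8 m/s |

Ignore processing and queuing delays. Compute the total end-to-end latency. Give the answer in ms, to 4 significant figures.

121.4 ms

L = 1055 × 8 = 8440 bits.
Transmission delays (L/R per hop): 0.0767273, 0.0811538, 0.562667, 0.139735, 0.0937778 ms; sum = 0.954061 ms.
Propagation delays (d/s per hop): 0.153333, 0.0433333, 120, 0.06, 0.16 ms; sum = 120.417 ms.
End-to-end = 121.4 ms.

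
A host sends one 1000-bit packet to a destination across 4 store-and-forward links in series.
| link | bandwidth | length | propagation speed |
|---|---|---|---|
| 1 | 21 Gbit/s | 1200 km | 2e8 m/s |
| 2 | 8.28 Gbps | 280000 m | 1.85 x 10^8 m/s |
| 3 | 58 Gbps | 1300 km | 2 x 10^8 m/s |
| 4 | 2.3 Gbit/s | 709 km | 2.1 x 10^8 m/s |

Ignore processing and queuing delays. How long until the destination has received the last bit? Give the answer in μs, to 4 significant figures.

Transmission delays (L/R per hop): 0.047619, 0.120773, 0.0172414, 0.434783 μs; sum = 0.620416 μs.
Propagation delays (d/s per hop): 6000, 1513.51, 6500, 3376.19 μs; sum = 17389.7 μs.
End-to-end = 17390 μs.

17390 μs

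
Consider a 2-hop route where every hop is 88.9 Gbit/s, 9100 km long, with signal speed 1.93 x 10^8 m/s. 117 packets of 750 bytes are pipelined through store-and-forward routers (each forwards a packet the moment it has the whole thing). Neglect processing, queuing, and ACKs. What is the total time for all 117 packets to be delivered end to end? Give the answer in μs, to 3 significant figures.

Per-hop transmission t_tx = L/R = 6000/88900000000 = 0.0674916 μs.
Per-hop propagation t_prop = 9100000/193000000 = 47150.3 μs.
Pipeline fill: first packet needs 2·t_tx to clear all hops; remaining 116 packets each add one t_tx.
Total = (2+117-1)·t_tx + 2·t_prop = 118·0.0674916 + 2·47150.3 = 94300 μs.

94300 μs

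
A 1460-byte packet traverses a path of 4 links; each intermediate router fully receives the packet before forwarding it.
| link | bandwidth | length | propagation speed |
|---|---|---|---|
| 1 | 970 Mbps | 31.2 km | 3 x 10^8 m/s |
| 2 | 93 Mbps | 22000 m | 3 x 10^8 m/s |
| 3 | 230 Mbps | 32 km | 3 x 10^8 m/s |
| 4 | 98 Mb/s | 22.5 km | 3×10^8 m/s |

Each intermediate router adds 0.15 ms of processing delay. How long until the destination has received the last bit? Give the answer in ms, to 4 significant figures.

1.117 ms

L = 1460 × 8 = 11680 bits.
Transmission delays (L/R per hop): 0.0120412, 0.125591, 0.0507826, 0.119184 ms; sum = 0.307599 ms.
Propagation delays (d/s per hop): 0.104, 0.0733333, 0.106667, 0.075 ms; sum = 0.359 ms.
Processing at 3 router(s): 3 × 0.15 ms = 0.45 ms.
End-to-end = 1.117 ms.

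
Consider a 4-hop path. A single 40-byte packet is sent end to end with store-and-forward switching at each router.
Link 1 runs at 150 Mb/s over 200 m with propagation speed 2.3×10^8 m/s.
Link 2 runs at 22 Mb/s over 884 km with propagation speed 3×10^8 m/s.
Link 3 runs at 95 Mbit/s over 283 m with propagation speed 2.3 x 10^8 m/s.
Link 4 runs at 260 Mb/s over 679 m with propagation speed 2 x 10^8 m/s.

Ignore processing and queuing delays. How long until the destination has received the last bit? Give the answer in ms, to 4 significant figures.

2.973 ms

L = 40 × 8 = 320 bits.
Transmission delays (L/R per hop): 0.00213333, 0.0145455, 0.00336842, 0.00123077 ms; sum = 0.021278 ms.
Propagation delays (d/s per hop): 0.000869565, 2.94667, 0.00123043, 0.003395 ms; sum = 2.95216 ms.
End-to-end = 2.973 ms.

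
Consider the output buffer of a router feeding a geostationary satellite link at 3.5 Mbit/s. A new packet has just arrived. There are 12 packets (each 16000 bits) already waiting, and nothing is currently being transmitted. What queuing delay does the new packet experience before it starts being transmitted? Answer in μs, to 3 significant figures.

Each queued packet: L/R = 16000/3500000 = 4571.43 μs.
12 queued → 54857.1 μs.
Queuing delay = 54900 μs.

54900 μs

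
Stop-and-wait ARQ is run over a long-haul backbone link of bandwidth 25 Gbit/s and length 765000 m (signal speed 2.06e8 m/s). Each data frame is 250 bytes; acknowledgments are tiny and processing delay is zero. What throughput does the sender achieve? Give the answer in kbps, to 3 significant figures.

269 kbps

t_tx = L/R = 2000/25000000000 = 8e-08 s.
t_prop = 765000/206000000 = 0.00371359 s; RTT = 0.00742718 s.
Cycle = t_tx + RTT = 0.00742726 s.
Throughput = L / cycle = 2000 / 0.00742726 = 269 kbps.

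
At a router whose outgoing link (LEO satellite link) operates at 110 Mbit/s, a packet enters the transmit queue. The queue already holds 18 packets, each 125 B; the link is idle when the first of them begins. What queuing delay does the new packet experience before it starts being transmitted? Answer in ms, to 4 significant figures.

Each queued packet: L/R = 1000/110000000 = 0.00909091 ms.
18 queued → 0.163636 ms.
Queuing delay = 0.1636 ms.

0.1636 ms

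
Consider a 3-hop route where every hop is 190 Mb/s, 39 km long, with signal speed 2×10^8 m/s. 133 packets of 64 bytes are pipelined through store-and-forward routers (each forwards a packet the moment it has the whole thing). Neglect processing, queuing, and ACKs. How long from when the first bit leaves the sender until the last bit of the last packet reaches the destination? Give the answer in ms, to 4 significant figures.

0.9488 ms

Per-hop transmission t_tx = L/R = 512/190000000 = 0.00269474 ms.
Per-hop propagation t_prop = 39000/200000000 = 0.195 ms.
Pipeline fill: first packet needs 3·t_tx to clear all hops; remaining 132 packets each add one t_tx.
Total = (3+133-1)·t_tx + 3·t_prop = 135·0.00269474 + 3·0.195 = 0.9488 ms.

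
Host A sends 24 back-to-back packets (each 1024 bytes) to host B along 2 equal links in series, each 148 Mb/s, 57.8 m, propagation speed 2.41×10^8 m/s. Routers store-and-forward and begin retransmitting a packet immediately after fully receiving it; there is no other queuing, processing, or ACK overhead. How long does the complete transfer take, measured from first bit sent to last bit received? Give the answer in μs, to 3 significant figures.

Per-hop transmission t_tx = L/R = 8192/148000000 = 55.3514 μs.
Per-hop propagation t_prop = 57.8/241000000 = 0.239834 μs.
Pipeline fill: first packet needs 2·t_tx to clear all hops; remaining 23 packets each add one t_tx.
Total = (2+24-1)·t_tx + 2·t_prop = 25·55.3514 + 2·0.239834 = 1380 μs.

1380 μs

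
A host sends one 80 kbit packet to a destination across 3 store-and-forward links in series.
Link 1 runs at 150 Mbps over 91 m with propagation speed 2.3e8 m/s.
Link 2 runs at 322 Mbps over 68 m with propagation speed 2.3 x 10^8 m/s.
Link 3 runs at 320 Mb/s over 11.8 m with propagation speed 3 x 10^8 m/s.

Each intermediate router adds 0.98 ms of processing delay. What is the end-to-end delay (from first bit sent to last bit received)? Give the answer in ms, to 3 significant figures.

L = 80000 bits.
Transmission delays (L/R per hop): 0.533333, 0.248447, 0.25 ms; sum = 1.03178 ms.
Propagation delays (d/s per hop): 0.000395652, 0.000295652, 3.93333e-05 ms; sum = 0.000730638 ms.
Processing at 2 router(s): 2 × 0.98 ms = 1.96 ms.
End-to-end = 2.99 ms.

2.99 ms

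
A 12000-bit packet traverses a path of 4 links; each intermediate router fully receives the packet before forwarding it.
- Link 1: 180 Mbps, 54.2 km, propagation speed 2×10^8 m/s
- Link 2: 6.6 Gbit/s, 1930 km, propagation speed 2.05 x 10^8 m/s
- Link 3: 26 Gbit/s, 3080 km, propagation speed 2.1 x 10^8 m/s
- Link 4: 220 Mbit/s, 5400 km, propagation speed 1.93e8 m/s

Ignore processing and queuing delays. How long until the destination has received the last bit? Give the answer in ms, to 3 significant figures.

Transmission delays (L/R per hop): 0.0666667, 0.00181818, 0.000461538, 0.0545455 ms; sum = 0.123492 ms.
Propagation delays (d/s per hop): 0.271, 9.41463, 14.6667, 27.9793 ms; sum = 52.3316 ms.
End-to-end = 52.5 ms.

52.5 ms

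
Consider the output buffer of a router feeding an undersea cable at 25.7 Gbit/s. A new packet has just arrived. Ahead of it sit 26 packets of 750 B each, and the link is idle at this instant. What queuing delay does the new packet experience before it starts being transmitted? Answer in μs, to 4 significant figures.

Each queued packet: L/R = 6000/25700000000 = 0.233463 μs.
26 queued → 6.07004 μs.
Queuing delay = 6.070 μs.

6.070 μs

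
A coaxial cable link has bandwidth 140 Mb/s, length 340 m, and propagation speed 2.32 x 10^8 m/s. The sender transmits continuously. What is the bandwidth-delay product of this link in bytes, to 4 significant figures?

Propagation delay = 340 / 2.32e+08 = 1.46552e-06 s.
BDP = R × t_prop = 140000000 × 1.46552e-06 = 205.172 bits.
In bytes: 205.172/8 = 25.65 bytes.

25.65 bytes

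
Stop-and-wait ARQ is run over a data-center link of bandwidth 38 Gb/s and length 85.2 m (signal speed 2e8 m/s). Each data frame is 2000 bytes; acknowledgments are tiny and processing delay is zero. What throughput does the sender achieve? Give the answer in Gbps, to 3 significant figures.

12.6 Gbps

t_tx = L/R = 16000/38000000000 = 4.21053e-07 s.
t_prop = 85.2/200000000 = 4.26e-07 s; RTT = 8.52e-07 s.
Cycle = t_tx + RTT = 1.27305e-06 s.
Throughput = L / cycle = 16000 / 1.27305e-06 = 12.6 Gbps.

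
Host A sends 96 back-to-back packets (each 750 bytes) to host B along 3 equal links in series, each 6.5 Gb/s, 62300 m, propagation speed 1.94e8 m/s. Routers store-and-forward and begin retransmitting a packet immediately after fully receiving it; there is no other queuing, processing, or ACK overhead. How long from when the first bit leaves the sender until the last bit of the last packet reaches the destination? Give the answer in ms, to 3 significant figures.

1.05 ms

Per-hop transmission t_tx = L/R = 6000/6500000000 = 0.000923077 ms.
Per-hop propagation t_prop = 62300/194000000 = 0.321134 ms.
Pipeline fill: first packet needs 3·t_tx to clear all hops; remaining 95 packets each add one t_tx.
Total = (3+96-1)·t_tx + 3·t_prop = 98·0.000923077 + 3·0.321134 = 1.05 ms.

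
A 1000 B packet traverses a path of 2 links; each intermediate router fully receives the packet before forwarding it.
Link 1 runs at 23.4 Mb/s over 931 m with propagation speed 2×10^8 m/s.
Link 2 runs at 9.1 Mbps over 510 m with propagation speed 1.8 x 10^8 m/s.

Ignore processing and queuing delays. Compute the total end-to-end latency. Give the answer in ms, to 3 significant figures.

1.23 ms

L = 1000 × 8 = 8000 bits.
Transmission delays (L/R per hop): 0.34188, 0.879121 ms; sum = 1.221 ms.
Propagation delays (d/s per hop): 0.004655, 0.00283333 ms; sum = 0.00748833 ms.
End-to-end = 1.23 ms.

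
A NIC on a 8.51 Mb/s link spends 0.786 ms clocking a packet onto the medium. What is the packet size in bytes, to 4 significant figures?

L = R × t_tx = 8510000 b/s × 0.000786 s = 6688.86 bits.
In bytes: 6688.86 / 8 = 836.1 bytes.

836.1 bytes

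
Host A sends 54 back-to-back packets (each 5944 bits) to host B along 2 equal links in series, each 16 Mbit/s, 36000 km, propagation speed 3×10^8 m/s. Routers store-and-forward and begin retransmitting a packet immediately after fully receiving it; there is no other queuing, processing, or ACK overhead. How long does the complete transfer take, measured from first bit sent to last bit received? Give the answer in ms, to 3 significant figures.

Per-hop transmission t_tx = L/R = 5944/16000000 = 0.3715 ms.
Per-hop propagation t_prop = 36000000/300000000 = 120 ms.
Pipeline fill: first packet needs 2·t_tx to clear all hops; remaining 53 packets each add one t_tx.
Total = (2+54-1)·t_tx + 2·t_prop = 55·0.3715 + 2·120 = 260 ms.

260 ms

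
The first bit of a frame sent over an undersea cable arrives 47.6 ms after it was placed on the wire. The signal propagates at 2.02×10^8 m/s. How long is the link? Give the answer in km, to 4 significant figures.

d = s × t_prop = 202000000 × 0.0476 = 9615 km.

9615 km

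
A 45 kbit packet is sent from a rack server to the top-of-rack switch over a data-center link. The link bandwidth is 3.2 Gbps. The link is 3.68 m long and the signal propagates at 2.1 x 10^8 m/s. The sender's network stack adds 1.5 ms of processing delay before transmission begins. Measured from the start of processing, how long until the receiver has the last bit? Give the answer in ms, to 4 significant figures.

1.514 ms

L = 45000 bits.
Transmission delay = L/R = 45000 / 3200000000 = 0.0140625 ms.
Propagation delay = d/s = 3.68 m / 210000000 m/s = 1.75238e-05 ms.
Plus processing delay 1.5 ms = 1.5 ms.
Total = 1.514 ms.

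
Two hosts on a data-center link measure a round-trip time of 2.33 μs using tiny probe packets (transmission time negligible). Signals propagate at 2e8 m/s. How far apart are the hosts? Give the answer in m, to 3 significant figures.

One-way propagation = RTT/2 = 1.165 μs.
d = s × t = 200000000 × 1.165e-06 = 233 m.

233 m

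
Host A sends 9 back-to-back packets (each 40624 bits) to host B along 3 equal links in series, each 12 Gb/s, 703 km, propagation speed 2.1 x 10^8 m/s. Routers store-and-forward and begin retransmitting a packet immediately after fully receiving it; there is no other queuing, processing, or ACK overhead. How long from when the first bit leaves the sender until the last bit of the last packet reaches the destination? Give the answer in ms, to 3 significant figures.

Per-hop transmission t_tx = L/R = 40624/12000000000 = 0.00338533 ms.
Per-hop propagation t_prop = 703000/210000000 = 3.34762 ms.
Pipeline fill: first packet needs 3·t_tx to clear all hops; remaining 8 packets each add one t_tx.
Total = (3+9-1)·t_tx + 3·t_prop = 11·0.00338533 + 3·3.34762 = 10.1 ms.

10.1 ms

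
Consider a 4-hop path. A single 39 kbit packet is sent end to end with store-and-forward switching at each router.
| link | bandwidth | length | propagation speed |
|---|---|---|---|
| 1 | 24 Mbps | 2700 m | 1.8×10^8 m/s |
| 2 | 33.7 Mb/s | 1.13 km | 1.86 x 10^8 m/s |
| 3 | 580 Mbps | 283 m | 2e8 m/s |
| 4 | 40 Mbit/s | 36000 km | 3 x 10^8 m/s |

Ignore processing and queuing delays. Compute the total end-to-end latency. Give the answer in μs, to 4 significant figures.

L = 39000 bits.
Transmission delays (L/R per hop): 1625, 1157.27, 67.2414, 975 μs; sum = 3824.51 μs.
Propagation delays (d/s per hop): 15, 6.07527, 1.415, 120000 μs; sum = 120022 μs.
End-to-end = 123800 μs.

123800 μs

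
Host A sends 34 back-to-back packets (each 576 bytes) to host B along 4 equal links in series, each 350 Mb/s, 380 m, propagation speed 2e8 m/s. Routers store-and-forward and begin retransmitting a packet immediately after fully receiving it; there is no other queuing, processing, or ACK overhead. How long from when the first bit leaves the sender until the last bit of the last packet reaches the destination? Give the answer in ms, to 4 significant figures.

0.4947 ms

Per-hop transmission t_tx = L/R = 4608/350000000 = 0.0131657 ms.
Per-hop propagation t_prop = 380/200000000 = 0.0019 ms.
Pipeline fill: first packet needs 4·t_tx to clear all hops; remaining 33 packets each add one t_tx.
Total = (4+34-1)·t_tx + 4·t_prop = 37·0.0131657 + 4·0.0019 = 0.4947 ms.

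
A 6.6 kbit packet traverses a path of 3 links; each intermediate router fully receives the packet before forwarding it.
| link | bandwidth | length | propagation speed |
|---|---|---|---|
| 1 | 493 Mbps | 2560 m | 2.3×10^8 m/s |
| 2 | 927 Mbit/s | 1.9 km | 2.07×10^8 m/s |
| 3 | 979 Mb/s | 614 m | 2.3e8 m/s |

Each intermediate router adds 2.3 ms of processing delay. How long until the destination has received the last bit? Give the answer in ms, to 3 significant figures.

L = 6600 bits.
Transmission delays (L/R per hop): 0.0133874, 0.00711974, 0.00674157 ms; sum = 0.0272487 ms.
Propagation delays (d/s per hop): 0.0111304, 0.00917874, 0.00266957 ms; sum = 0.0229787 ms.
Processing at 2 router(s): 2 × 2.3 ms = 4.6 ms.
End-to-end = 4.65 ms.

4.65 ms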